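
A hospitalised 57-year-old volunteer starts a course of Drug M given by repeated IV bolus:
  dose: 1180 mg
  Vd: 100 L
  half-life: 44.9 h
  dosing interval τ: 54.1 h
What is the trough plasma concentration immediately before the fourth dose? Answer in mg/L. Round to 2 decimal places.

C₀ per dose = Dose / Vd = 1180 / 100 = 11.80 mg/L
k = ln2 / t½ = 0.693147 / 44.9 = 0.01544 h⁻¹
Fraction remaining after one interval: r = e^(−kτ) = e^(−0.01544 × 54.1) = 0.4337
Before dose 4, 3 doses have been given (aged 1τ, 2τ, 3τ).
C_trough = C₀ × (r + r² + … + r^3) = C₀ × r(1−r^3)/(1−r)
        = 11.80 × 0.4337 × (1 − 0.08158) / (1 − 0.4337) = 8.300 mg/L

8.30 mg/L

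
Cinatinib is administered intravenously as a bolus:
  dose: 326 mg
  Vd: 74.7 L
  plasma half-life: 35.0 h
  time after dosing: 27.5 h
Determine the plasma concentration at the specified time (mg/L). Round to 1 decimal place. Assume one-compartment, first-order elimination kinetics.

C₀ = Dose / Vd = 326.0 / 74.7 = 4.364 mg/L
k = ln2 / t½ = 0.693147 / 35.0 = 0.01980 h⁻¹
C = C₀ · e^(−k·t) = 4.364 × e^(−0.01980 × 27.5)
  = 4.364 × 0.5801 = 2.532 mg/L

2.5 mg/L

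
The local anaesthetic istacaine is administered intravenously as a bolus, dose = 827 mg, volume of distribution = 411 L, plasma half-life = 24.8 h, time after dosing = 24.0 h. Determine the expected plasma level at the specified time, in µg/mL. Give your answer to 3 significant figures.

1.03 µg/mL

C₀ = Dose / Vd = 827.0 / 411 = 2.012 mg/L
k = ln2 / t½ = 0.693147 / 24.8 = 0.02795 h⁻¹
C = C₀ · e^(−k·t) = 2.012 × e^(−0.02795 × 24.0)
  = 2.012 × 0.5113 = 1.029 mg/L
(1.029 mg/L = 1.029 µg/mL)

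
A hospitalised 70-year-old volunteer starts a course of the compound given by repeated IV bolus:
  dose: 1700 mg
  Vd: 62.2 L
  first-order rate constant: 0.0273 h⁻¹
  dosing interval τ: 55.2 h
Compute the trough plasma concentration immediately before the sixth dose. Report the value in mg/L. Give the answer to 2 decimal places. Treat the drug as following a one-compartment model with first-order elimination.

C₀ per dose = Dose / Vd = 1700 / 62.2 = 27.33 mg/L
Fraction remaining after one interval: r = e^(−kτ) = e^(−0.02730 × 55.2) = 0.2216
Before dose 6, 5 doses have been given (aged 1τ, 2τ, 3τ, 4τ, 5τ).
C_trough = C₀ × (r + r² + … + r^5) = C₀ × r(1−r^5)/(1−r)
        = 27.33 × 0.2216 × (1 − 0.0005344) / (1 − 0.2216) = 7.776 mg/L

7.78 mg/L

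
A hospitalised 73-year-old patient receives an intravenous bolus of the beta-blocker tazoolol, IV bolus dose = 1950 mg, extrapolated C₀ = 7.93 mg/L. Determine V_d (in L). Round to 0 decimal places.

246 L

Vd = Dose / C₀ = 1950 / 7.93 = 245.9 L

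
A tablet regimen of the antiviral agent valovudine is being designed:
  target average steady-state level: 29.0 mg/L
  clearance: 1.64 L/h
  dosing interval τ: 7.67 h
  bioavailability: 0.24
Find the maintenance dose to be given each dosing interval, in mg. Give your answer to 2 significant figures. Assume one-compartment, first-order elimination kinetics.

1500 mg

At steady state, F × (Dose/τ) = Css × CL.
Dose = Css × CL × τ / F = 29.0 × 1.640 × 7.67 / 0.24 = 1520 mg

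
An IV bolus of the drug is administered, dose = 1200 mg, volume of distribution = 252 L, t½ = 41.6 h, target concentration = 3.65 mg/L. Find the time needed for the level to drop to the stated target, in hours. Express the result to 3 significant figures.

16.0 h

C₀ = Dose / Vd = 1200 / 252 = 4.762 mg/L
k = ln2 / t½ = 0.693147 / 41.6 = 0.01666 h⁻¹
t = ln(C₀ / C) / k = ln(4.762 / 3.65) / 0.01666
  = ln(1.305) / 0.01666 = 0.2662 / 0.01666 = 15.98 h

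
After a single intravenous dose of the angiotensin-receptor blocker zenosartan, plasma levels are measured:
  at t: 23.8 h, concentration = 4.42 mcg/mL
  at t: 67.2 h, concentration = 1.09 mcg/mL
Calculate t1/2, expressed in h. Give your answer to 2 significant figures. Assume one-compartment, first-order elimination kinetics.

21 h

k = ln(C₁/C₂) / (t₂ − t₁) = ln(4.42/1.09) / (67.2 − 23.8)
  = 1.400 / 43.40 = 0.03226 h⁻¹
t½ = ln2 / k = 0.693147 / 0.03226 = 21.49 h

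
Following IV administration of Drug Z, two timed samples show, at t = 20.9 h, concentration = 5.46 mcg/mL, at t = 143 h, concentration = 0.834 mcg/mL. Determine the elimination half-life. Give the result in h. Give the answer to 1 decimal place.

k = ln(C₁/C₂) / (t₂ − t₁) = ln(5.46/0.834) / (143 − 20.9)
  = 1.879 / 122.1 = 0.01539 h⁻¹
t½ = ln2 / k = 0.693147 / 0.01539 = 45.04 h

45.0 h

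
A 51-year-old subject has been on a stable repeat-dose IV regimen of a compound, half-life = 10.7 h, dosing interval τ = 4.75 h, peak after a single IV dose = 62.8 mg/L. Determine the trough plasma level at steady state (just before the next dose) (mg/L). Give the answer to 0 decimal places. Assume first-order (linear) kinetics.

174 mg/L

k = ln2 / t½ = 0.693147 / 10.7 = 0.06478 h⁻¹
e^(−kτ) = e^(−0.06478 × 4.75) = 0.7351
Accumulation ratio R = 1 / (1 − e^(−kτ)) = 1 / (1 − 0.7351) = 3.775
Steady-state trough = C₀ × R × e^(−kτ) = 62.8 × 3.775 × 0.7351 = 174.3 mg/L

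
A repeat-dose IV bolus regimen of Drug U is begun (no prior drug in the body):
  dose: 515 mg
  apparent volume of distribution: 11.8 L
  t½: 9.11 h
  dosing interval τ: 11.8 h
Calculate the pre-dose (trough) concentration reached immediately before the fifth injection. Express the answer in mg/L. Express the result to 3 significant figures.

29.2 mg/L

C₀ per dose = Dose / Vd = 515 / 11.8 = 43.64 mg/L
k = ln2 / t½ = 0.693147 / 9.11 = 0.07609 h⁻¹
Fraction remaining after one interval: r = e^(−kτ) = e^(−0.07609 × 11.8) = 0.4074
Before dose 5, 4 doses have been given (aged 1τ, 2τ, 3τ, 4τ).
C_trough = C₀ × (r + r² + … + r^4) = C₀ × r(1−r^4)/(1−r)
        = 43.64 × 0.4074 × (1 − 0.02755) / (1 − 0.4074) = 29.18 mg/L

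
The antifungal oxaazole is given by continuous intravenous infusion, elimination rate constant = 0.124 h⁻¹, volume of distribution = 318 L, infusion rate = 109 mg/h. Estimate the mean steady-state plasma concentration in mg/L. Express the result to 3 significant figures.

2.76 mg/L

CL = k × Vd = 0.1240 × 318 = 39.43 L/h
At steady state Css = R₀ / CL = 109 / 39.43 = 2.764 mg/L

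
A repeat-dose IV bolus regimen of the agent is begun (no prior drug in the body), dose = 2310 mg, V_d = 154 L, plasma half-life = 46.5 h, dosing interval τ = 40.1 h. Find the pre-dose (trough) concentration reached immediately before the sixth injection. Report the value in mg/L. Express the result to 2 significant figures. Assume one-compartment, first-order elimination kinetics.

17 mg/L

C₀ per dose = Dose / Vd = 2310 / 154 = 15.00 mg/L
k = ln2 / t½ = 0.693147 / 46.5 = 0.01491 h⁻¹
Fraction remaining after one interval: r = e^(−kτ) = e^(−0.01491 × 40.1) = 0.5500
Before dose 6, 5 doses have been given (aged 1τ, 2τ, 3τ, 4τ, 5τ).
C_trough = C₀ × (r + r² + … + r^5) = C₀ × r(1−r^5)/(1−r)
        = 15.00 × 0.5500 × (1 − 0.05033) / (1 − 0.5500) = 17.41 mg/L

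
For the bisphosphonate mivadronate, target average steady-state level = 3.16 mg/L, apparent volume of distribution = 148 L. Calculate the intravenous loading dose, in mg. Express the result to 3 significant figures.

LD = Css × Vd = 3.16 × 148 = 467.7 mg

468 mg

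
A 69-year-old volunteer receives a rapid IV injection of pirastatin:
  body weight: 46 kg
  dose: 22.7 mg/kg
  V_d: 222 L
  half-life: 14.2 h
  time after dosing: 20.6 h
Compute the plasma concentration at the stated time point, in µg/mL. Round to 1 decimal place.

1.7 µg/mL

Total dose = 22.7 × 46 = 1044 mg
C₀ = Dose / Vd = 1044 / 222 = 4.703 mg/L
k = ln2 / t½ = 0.693147 / 14.2 = 0.04881 h⁻¹
C = C₀ · e^(−k·t) = 4.703 × e^(−0.04881 × 20.6)
  = 4.703 × 0.3659 = 1.721 mg/L
(1.721 mg/L = 1.721 µg/mL)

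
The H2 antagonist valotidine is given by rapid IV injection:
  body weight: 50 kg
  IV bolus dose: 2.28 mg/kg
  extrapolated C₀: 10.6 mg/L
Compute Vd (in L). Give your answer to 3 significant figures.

10.8 L

Dose = 2.28 × 50 = 114.0 mg
Vd = Dose / C₀ = 114.0 / 10.6 = 10.75 L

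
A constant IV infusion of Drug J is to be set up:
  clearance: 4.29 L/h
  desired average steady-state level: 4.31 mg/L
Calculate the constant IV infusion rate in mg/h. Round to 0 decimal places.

At steady state, infusion rate R₀ = Css × CL = 4.31 × 4.290 = 18.49 mg/h

18 mg/h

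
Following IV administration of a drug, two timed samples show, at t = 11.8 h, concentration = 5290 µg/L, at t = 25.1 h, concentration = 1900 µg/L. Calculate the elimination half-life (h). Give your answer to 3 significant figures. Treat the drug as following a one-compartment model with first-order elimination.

9.00 h

k = ln(C₁/C₂) / (t₂ − t₁) = ln(5290/1900) / (25.1 − 11.8)
  = 1.024 / 13.30 = 0.07699 h⁻¹
t½ = ln2 / k = 0.693147 / 0.07699 = 9.003 h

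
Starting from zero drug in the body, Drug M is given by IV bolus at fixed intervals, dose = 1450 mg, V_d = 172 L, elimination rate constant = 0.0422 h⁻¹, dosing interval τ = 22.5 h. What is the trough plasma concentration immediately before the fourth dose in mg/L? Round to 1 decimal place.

C₀ per dose = Dose / Vd = 1450 / 172 = 8.430 mg/L
Fraction remaining after one interval: r = e^(−kτ) = e^(−0.04220 × 22.5) = 0.3869
Before dose 4, 3 doses have been given (aged 1τ, 2τ, 3τ).
C_trough = C₀ × (r + r² + … + r^3) = C₀ × r(1−r^3)/(1−r)
        = 8.430 × 0.3869 × (1 − 0.05792) / (1 − 0.3869) = 5.012 mg/L

5.0 mg/L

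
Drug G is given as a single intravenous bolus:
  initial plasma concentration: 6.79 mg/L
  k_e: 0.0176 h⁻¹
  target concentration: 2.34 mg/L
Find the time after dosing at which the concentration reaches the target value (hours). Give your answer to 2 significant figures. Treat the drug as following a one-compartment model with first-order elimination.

t = ln(C₀ / C) / k = ln(6.790 / 2.34) / 0.01760
  = ln(2.902) / 0.01760 = 1.065 / 0.01760 = 60.51 h

61 h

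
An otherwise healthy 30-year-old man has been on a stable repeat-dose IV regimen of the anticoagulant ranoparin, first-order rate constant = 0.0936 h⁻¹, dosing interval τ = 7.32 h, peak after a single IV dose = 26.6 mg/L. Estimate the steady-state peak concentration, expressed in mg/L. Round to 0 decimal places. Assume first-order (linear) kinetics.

54 mg/L

e^(−kτ) = e^(−0.09360 × 7.32) = 0.5040
Accumulation ratio R = 1 / (1 − e^(−kτ)) = 1 / (1 − 0.5040) = 2.016
Steady-state peak = C₀ × R = 26.6 × 2.016 = 53.63 mg/L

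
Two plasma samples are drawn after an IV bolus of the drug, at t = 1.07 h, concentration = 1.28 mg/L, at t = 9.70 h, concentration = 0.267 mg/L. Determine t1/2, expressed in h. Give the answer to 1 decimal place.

k = ln(C₁/C₂) / (t₂ − t₁) = ln(1.28/0.267) / (9.70 − 1.07)
  = 1.567 / 8.630 = 0.1816 h⁻¹
t½ = ln2 / k = 0.693147 / 0.1816 = 3.817 h

3.8 h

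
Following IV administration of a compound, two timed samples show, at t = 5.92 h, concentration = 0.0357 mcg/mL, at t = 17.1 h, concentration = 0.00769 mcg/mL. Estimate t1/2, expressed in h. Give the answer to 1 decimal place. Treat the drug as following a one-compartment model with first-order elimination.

5.0 h

k = ln(C₁/C₂) / (t₂ − t₁) = ln(0.0357/0.00769) / (17.1 − 5.92)
  = 1.535 / 11.18 = 0.1373 h⁻¹
t½ = ln2 / k = 0.693147 / 0.1373 = 5.048 h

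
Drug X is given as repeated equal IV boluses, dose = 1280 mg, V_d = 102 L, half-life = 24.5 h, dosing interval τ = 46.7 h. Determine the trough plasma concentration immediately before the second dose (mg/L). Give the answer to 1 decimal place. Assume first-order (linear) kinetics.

3.3 mg/L

C₀ per dose = Dose / Vd = 1280 / 102 = 12.55 mg/L
k = ln2 / t½ = 0.693147 / 24.5 = 0.02829 h⁻¹
Fraction remaining after one interval: r = e^(−kτ) = e^(−0.02829 × 46.7) = 0.2668
Before dose 2, 1 dose has been given (aged 1τ).
C_trough = C₀ × r = 12.55 × 0.2668 = 3.348 mg/L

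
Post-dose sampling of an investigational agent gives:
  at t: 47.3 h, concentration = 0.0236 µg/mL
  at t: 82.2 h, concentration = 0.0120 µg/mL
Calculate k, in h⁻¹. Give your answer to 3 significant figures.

k = ln(C₁/C₂) / (t₂ − t₁) = ln(0.0236/0.0120) / (82.2 − 47.3)
  = 0.6763 / 34.90 = 0.01938 h⁻¹

0.0194 h⁻¹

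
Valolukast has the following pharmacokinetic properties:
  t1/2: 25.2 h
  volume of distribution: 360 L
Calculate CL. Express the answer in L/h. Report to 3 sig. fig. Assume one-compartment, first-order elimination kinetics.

k = ln2 / t½ = 0.693147 / 25.2 = 0.02751 h⁻¹
CL = k × Vd = 0.02751 × 360 = 9.904 L/h

9.90 L/h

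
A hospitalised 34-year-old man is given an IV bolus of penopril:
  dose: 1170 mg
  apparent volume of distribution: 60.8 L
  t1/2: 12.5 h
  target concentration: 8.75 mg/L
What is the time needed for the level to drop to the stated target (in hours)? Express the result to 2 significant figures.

C₀ = Dose / Vd = 1170 / 60.8 = 19.24 mg/L
k = ln2 / t½ = 0.693147 / 12.5 = 0.05545 h⁻¹
t = ln(C₀ / C) / k = ln(19.24 / 8.75) / 0.05545
  = ln(2.199) / 0.05545 = 0.7880 / 0.05545 = 14.21 h

14 h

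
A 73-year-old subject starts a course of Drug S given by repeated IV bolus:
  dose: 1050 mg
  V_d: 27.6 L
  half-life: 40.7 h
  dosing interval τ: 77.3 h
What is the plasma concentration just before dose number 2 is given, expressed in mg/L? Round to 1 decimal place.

C₀ per dose = Dose / Vd = 1050 / 27.6 = 38.04 mg/L
k = ln2 / t½ = 0.693147 / 40.7 = 0.01703 h⁻¹
Fraction remaining after one interval: r = e^(−kτ) = e^(−0.01703 × 77.3) = 0.2681
Before dose 2, 1 dose has been given (aged 1τ).
C_trough = C₀ × r = 38.04 × 0.2681 = 10.20 mg/L

10.2 mg/L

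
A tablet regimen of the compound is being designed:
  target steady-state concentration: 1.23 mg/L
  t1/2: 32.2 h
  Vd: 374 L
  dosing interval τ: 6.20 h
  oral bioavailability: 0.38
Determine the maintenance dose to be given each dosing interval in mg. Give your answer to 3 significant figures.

162 mg

k = ln2 / t½ = 0.693147 / 32.2 = 0.02153 h⁻¹
CL = k × Vd = 0.02153 × 374 = 8.052 L/h
At steady state, F × (Dose/τ) = Css × CL.
Dose = Css × CL × τ / F = 1.23 × 8.052 × 6.20 / 0.38 = 161.6 mg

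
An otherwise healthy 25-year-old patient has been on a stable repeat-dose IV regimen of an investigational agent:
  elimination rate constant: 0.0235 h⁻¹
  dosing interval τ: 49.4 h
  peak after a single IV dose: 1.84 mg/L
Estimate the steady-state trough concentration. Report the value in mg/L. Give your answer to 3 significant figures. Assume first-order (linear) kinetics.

0.839 mg/L

e^(−kτ) = e^(−0.02350 × 49.4) = 0.3132
Accumulation ratio R = 1 / (1 − e^(−kτ)) = 1 / (1 − 0.3132) = 1.456
Steady-state trough = C₀ × R × e^(−kτ) = 1.84 × 1.456 × 0.3132 = 0.8391 mg/L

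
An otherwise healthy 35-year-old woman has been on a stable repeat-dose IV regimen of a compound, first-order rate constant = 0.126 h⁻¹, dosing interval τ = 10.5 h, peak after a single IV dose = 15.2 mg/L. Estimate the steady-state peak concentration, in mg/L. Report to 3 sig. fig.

20.7 mg/L

e^(−kτ) = e^(−0.1260 × 10.5) = 0.2663
Accumulation ratio R = 1 / (1 − e^(−kτ)) = 1 / (1 − 0.2663) = 1.363
Steady-state peak = C₀ × R = 15.2 × 1.363 = 20.72 mg/L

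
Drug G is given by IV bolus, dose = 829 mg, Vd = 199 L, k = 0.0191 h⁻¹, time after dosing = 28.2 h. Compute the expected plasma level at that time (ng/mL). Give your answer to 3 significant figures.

C₀ = Dose / Vd = 829.0 / 199 = 4.166 mg/L
C = C₀ · e^(−k·t) = 4.166 × e^(−0.01910 × 28.2)
  = 4.166 × 0.5836 = 2.431 mg/L
Convert: 2.431 mg/L × 1000 = 2431 ng/mL

2430 ng/mL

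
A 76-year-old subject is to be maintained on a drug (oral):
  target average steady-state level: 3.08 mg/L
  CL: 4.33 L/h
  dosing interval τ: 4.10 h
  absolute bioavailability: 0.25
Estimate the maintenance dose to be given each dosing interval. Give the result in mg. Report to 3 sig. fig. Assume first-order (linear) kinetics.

At steady state, F × (Dose/τ) = Css × CL.
Dose = Css × CL × τ / F = 3.08 × 4.330 × 4.10 / 0.25 = 218.7 mg

219 mg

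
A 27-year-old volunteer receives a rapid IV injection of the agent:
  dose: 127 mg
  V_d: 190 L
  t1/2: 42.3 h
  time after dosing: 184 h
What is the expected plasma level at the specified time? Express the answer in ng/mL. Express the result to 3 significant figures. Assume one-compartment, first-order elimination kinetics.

C₀ = Dose / Vd = 127.0 / 190 = 0.6684 mg/L
k = ln2 / t½ = 0.693147 / 42.3 = 0.01639 h⁻¹
C = C₀ · e^(−k·t) = 0.6684 × e^(−0.01639 × 184)
  = 0.6684 × 0.04901 = 0.03276 mg/L
Convert: 0.03276 mg/L × 1000 = 32.76 ng/mL

32.8 ng/mL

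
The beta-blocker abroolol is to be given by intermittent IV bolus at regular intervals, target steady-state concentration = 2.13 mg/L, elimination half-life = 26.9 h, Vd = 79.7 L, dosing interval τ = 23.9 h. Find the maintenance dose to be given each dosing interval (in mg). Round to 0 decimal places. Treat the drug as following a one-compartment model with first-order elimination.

k = ln2 / t½ = 0.693147 / 26.9 = 0.02577 h⁻¹
CL = k × Vd = 0.02577 × 79.7 = 2.054 L/h
At steady state, Dose/τ = Css × CL.
Dose = Css × CL × τ = 2.13 × 2.054 × 23.9 = 104.6 mg

105 mg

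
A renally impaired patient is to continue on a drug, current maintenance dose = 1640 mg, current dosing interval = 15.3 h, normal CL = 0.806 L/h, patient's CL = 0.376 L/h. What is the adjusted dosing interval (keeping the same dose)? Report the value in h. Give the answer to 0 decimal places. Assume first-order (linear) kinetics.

33 h

To keep the same average steady-state level, dosing rate must scale with clearance.
CL ratio = 0.376 / 0.806 = 0.4665
New interval (same dose) = 15.3 / 0.4665 = 32.80 h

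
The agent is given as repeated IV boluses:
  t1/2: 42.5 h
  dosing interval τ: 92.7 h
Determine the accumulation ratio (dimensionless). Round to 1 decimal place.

k = ln2 / t½ = 0.693147 / 42.5 = 0.01631 h⁻¹
e^(−kτ) = e^(−0.01631 × 92.7) = 0.2205
Accumulation ratio R = 1 / (1 − e^(−kτ)) = 1 / (1 − 0.2205) = 1.283

1.3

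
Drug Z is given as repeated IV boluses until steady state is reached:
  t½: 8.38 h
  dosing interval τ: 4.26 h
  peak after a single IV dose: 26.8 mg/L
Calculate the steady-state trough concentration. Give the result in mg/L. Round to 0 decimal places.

63 mg/L

k = ln2 / t½ = 0.693147 / 8.38 = 0.08271 h⁻¹
e^(−kτ) = e^(−0.08271 × 4.26) = 0.7030
Accumulation ratio R = 1 / (1 − e^(−kτ)) = 1 / (1 − 0.7030) = 3.367
Steady-state trough = C₀ × R × e^(−kτ) = 26.8 × 3.367 × 0.7030 = 63.44 mg/L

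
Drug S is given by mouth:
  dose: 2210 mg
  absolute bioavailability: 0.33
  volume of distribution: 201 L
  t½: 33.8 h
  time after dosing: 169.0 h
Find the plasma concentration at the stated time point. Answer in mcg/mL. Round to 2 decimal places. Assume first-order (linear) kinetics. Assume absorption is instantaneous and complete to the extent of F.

Amount reaching circulation = F × Dose = 0.33 × 2210 = 729.3 mg
C₀ = F·Dose / Vd = 729.3 / 201 = 3.628 mg/L
k = ln2 / t½ = 0.693147 / 33.8 = 0.02051 h⁻¹
t / t½ = 169.0 / 33.8 = 5 half-lives
C = C₀ × (1/2)^5 = 3.628 × 0.03125 = 0.1134 mg/L
(0.1134 mg/L = 0.1134 mcg/mL)

0.11 mcg/mL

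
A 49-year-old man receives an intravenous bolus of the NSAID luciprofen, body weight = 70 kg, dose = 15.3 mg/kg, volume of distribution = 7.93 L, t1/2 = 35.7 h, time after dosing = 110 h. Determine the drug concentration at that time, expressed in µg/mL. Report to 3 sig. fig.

16.0 µg/mL

Total dose = 15.3 × 70 = 1071 mg
C₀ = Dose / Vd = 1071 / 7.93 = 135.1 mg/L
k = ln2 / t½ = 0.693147 / 35.7 = 0.01942 h⁻¹
C = C₀ · e^(−k·t) = 135.1 × e^(−0.01942 × 110)
  = 135.1 × 0.1181 = 15.96 mg/L
(15.96 mg/L = 15.96 µg/mL)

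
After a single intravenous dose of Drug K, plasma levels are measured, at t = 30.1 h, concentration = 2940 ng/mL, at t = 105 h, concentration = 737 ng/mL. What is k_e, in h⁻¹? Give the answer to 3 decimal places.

0.018 h⁻¹

k = ln(C₁/C₂) / (t₂ − t₁) = ln(2940/737) / (105 − 30.1)
  = 1.384 / 74.90 = 0.01848 h⁻¹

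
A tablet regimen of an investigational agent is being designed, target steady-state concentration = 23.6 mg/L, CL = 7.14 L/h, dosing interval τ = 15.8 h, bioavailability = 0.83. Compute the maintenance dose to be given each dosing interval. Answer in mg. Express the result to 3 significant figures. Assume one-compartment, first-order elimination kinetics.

At steady state, F × (Dose/τ) = Css × CL.
Dose = Css × CL × τ / F = 23.6 × 7.140 × 15.8 / 0.83 = 3208 mg

3210 mg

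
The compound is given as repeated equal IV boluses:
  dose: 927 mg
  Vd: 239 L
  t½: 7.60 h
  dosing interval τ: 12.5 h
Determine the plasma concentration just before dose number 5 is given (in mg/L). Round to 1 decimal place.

1.8 mg/L

C₀ per dose = Dose / Vd = 927 / 239 = 3.879 mg/L
k = ln2 / t½ = 0.693147 / 7.60 = 0.09120 h⁻¹
Fraction remaining after one interval: r = e^(−kτ) = e^(−0.09120 × 12.5) = 0.3198
Before dose 5, 4 doses have been given (aged 1τ, 2τ, 3τ, 4τ).
C_trough = C₀ × (r + r² + … + r^4) = C₀ × r(1−r^4)/(1−r)
        = 3.879 × 0.3198 × (1 − 0.01046) / (1 − 0.3198) = 1.805 mg/L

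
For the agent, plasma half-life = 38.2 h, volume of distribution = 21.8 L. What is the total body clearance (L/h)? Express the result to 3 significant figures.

k = ln2 / t½ = 0.693147 / 38.2 = 0.01815 h⁻¹
CL = k × Vd = 0.01815 × 21.8 = 0.3957 L/h

0.396 L/h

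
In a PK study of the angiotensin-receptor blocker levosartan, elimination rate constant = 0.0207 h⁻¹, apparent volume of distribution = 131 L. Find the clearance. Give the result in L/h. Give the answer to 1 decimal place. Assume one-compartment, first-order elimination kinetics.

2.7 L/h

CL = k × Vd = 0.0207 × 131 = 2.712 L/h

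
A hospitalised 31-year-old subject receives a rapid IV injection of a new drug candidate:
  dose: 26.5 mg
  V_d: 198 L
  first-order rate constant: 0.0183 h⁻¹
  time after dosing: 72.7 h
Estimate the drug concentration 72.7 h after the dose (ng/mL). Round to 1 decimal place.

35.4 ng/mL

C₀ = Dose / Vd = 26.50 / 198 = 0.1338 mg/L
C = C₀ · e^(−k·t) = 0.1338 × e^(−0.01830 × 72.7)
  = 0.1338 × 0.2644 = 0.03538 mg/L
Convert: 0.03538 mg/L × 1000 = 35.38 ng/mL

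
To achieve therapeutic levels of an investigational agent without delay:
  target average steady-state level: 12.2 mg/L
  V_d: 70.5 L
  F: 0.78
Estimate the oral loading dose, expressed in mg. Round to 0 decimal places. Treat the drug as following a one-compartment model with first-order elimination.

LD = Css × Vd / F = 12.2 × 70.5 / 0.78 = 1103 mg

1103 mg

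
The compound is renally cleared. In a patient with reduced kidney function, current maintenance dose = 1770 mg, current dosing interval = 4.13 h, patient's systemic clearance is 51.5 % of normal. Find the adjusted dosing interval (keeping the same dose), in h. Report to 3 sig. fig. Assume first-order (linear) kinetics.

To keep the same average steady-state level, dosing rate must scale with clearance.
CL ratio = 51.5 / 100 = 0.5150
New interval (same dose) = 4.13 / 0.5150 = 8.019 h

8.02 h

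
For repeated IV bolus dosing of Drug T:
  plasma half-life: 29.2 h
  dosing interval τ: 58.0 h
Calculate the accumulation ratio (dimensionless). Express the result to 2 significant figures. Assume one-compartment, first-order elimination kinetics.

k = ln2 / t½ = 0.693147 / 29.2 = 0.02374 h⁻¹
e^(−kτ) = e^(−0.02374 × 58.0) = 0.2524
Accumulation ratio R = 1 / (1 − e^(−kτ)) = 1 / (1 − 0.2524) = 1.338

1.3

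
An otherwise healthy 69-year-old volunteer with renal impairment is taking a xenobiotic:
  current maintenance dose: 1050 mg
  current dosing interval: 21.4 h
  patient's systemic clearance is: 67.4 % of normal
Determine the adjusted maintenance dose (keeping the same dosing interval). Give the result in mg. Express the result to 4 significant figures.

To keep the same average steady-state level, dosing rate must scale with clearance.
CL ratio = 67.4 / 100 = 0.6740
New dose (same interval) = 1050 × 0.6740 = 707.7 mg

707.7 mg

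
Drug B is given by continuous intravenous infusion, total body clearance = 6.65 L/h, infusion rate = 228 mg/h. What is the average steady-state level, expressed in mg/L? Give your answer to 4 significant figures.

34.29 mg/L

At steady state Css = R₀ / CL = 228 / 6.650 = 34.29 mg/L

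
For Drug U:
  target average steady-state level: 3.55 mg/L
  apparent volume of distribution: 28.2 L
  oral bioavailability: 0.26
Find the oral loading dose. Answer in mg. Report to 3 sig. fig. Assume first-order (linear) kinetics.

LD = Css × Vd / F = 3.55 × 28.2 / 0.26 = 385.0 mg

385 mg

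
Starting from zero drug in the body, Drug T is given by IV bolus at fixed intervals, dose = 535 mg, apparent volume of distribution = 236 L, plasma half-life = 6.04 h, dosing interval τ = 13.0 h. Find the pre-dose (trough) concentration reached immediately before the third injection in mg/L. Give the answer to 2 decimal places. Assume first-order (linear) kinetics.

C₀ per dose = Dose / Vd = 535 / 236 = 2.267 mg/L
k = ln2 / t½ = 0.693147 / 6.04 = 0.1148 h⁻¹
Fraction remaining after one interval: r = e^(−kτ) = e^(−0.1148 × 13.0) = 0.2248
Before dose 3, 2 doses have been given (aged 1τ, 2τ).
C_trough = C₀ × (r + r²) = 2.267 × (0.2248 + 0.05054) = 0.6242 mg/L

0.62 mg/L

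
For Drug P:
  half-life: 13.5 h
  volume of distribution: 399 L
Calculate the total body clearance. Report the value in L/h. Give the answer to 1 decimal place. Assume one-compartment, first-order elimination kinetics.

k = ln2 / t½ = 0.693147 / 13.5 = 0.05134 h⁻¹
CL = k × Vd = 0.05134 × 399 = 20.48 L/h

20.5 L/h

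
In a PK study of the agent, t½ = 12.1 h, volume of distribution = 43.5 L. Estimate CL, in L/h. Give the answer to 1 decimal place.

k = ln2 / t½ = 0.693147 / 12.1 = 0.05728 h⁻¹
CL = k × Vd = 0.05728 × 43.5 = 2.492 L/h

2.5 L/h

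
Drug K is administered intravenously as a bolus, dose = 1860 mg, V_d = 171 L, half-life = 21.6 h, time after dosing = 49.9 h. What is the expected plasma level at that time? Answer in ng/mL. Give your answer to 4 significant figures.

2193 ng/mL

C₀ = Dose / Vd = 1860 / 171 = 10.88 mg/L
k = ln2 / t½ = 0.693147 / 21.6 = 0.03209 h⁻¹
C = C₀ · e^(−k·t) = 10.88 × e^(−0.03209 × 49.9)
  = 10.88 × 0.2016 = 2.193 mg/L
Convert: 2.193 mg/L × 1000 = 2193 ng/mL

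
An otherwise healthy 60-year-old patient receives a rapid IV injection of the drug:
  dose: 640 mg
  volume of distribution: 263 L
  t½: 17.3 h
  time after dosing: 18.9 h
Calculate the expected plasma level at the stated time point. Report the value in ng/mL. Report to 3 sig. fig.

C₀ = Dose / Vd = 640.0 / 263 = 2.433 mg/L
k = ln2 / t½ = 0.693147 / 17.3 = 0.04007 h⁻¹
C = C₀ · e^(−k·t) = 2.433 × e^(−0.04007 × 18.9)
  = 2.433 × 0.4689 = 1.141 mg/L
Convert: 1.141 mg/L × 1000 = 1141 ng/mL

1140 ng/mL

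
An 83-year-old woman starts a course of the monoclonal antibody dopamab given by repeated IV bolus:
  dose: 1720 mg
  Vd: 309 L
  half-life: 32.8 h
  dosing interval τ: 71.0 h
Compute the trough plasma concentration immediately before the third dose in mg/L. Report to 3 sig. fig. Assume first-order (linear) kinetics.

1.52 mg/L

C₀ per dose = Dose / Vd = 1720 / 309 = 5.566 mg/L
k = ln2 / t½ = 0.693147 / 32.8 = 0.02113 h⁻¹
Fraction remaining after one interval: r = e^(−kτ) = e^(−0.02113 × 71.0) = 0.2231
Before dose 3, 2 doses have been given (aged 1τ, 2τ).
C_trough = C₀ × (r + r²) = 5.566 × (0.2231 + 0.04977) = 1.519 mg/L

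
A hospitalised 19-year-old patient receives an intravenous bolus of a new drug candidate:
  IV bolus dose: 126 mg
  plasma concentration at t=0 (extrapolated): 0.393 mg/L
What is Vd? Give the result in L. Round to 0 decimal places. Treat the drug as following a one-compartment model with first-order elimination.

Vd = Dose / C₀ = 126.0 / 0.393 = 320.6 L

321 L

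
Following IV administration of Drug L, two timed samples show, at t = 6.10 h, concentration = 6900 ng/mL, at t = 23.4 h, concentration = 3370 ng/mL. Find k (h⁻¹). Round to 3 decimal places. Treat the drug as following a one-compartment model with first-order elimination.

k = ln(C₁/C₂) / (t₂ − t₁) = ln(6900/3370) / (23.4 − 6.10)
  = 0.7166 / 17.30 = 0.04142 h⁻¹

0.041 h⁻¹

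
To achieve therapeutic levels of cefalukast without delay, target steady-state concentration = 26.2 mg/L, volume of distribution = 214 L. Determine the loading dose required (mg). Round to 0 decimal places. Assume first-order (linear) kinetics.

5607 mg

LD = Css × Vd = 26.2 × 214 = 5607 mg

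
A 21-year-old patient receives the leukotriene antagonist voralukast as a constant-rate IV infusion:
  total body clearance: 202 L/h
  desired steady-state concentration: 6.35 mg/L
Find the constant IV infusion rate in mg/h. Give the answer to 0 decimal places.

1283 mg/h

At steady state, infusion rate R₀ = Css × CL = 6.35 × 202.0 = 1283 mg/h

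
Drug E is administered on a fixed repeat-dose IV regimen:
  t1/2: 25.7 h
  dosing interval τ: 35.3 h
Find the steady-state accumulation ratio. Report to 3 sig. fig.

1.63

k = ln2 / t½ = 0.693147 / 25.7 = 0.02697 h⁻¹
e^(−kτ) = e^(−0.02697 × 35.3) = 0.3860
Accumulation ratio R = 1 / (1 − e^(−kτ)) = 1 / (1 − 0.3860) = 1.629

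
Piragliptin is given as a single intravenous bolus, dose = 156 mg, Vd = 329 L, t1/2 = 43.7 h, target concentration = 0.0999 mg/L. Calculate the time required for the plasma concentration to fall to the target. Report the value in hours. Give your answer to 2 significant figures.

98 h

C₀ = Dose / Vd = 156.0 / 329 = 0.4742 mg/L
k = ln2 / t½ = 0.693147 / 43.7 = 0.01586 h⁻¹
t = ln(C₀ / C) / k = ln(0.4742 / 0.0999) / 0.01586
  = ln(4.747) / 0.01586 = 1.558 / 0.01586 = 98.23 h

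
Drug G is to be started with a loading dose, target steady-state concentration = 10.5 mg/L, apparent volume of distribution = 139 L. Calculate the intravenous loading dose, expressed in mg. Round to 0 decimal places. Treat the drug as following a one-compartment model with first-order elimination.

1460 mg

LD = Css × Vd = 10.5 × 139 = 1460 mg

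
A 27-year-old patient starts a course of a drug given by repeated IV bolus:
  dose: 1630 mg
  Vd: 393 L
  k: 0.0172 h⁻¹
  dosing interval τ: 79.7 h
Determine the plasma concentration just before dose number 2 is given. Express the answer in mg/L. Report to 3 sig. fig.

C₀ per dose = Dose / Vd = 1630 / 393 = 4.148 mg/L
Fraction remaining after one interval: r = e^(−kτ) = e^(−0.01720 × 79.7) = 0.2539
Before dose 2, 1 dose has been given (aged 1τ).
C_trough = C₀ × r = 4.148 × 0.2539 = 1.053 mg/L

1.05 mg/L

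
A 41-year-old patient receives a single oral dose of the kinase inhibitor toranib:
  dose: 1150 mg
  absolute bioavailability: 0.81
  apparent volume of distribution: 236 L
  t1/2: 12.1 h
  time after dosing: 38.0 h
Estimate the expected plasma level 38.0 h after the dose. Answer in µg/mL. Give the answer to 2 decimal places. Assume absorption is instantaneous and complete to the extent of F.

Amount reaching circulation = F × Dose = 0.81 × 1150 = 931.5 mg
C₀ = F·Dose / Vd = 931.5 / 236 = 3.947 mg/L
k = ln2 / t½ = 0.693147 / 12.1 = 0.05728 h⁻¹
C = C₀ · e^(−k·t) = 3.947 × e^(−0.05728 × 38.0)
  = 3.947 × 0.1134 = 0.4476 mg/L
(0.4476 mg/L = 0.4476 µg/mL)

0.45 µg/mL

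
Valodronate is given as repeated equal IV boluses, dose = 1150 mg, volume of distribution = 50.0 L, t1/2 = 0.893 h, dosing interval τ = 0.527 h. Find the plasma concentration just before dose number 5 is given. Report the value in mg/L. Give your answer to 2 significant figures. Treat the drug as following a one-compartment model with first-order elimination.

C₀ per dose = Dose / Vd = 1150 / 50.0 = 23.00 mg/L
k = ln2 / t½ = 0.693147 / 0.893 = 0.7762 h⁻¹
Fraction remaining after one interval: r = e^(−kτ) = e^(−0.7762 × 0.527) = 0.6643
Before dose 5, 4 doses have been given (aged 1τ, 2τ, 3τ, 4τ).
C_trough = C₀ × (r + r² + … + r^4) = C₀ × r(1−r^4)/(1−r)
        = 23.00 × 0.6643 × (1 − 0.1947) / (1 − 0.6643) = 36.65 mg/L

37 mg/L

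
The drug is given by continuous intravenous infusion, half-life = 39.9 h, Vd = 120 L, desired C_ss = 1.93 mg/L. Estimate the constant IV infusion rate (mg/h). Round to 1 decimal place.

k = ln2 / t½ = 0.693147 / 39.9 = 0.01737 h⁻¹
CL = k × Vd = 0.01737 × 120 = 2.084 L/h
At steady state, infusion rate R₀ = Css × CL = 1.93 × 2.084 = 4.022 mg/h

4.0 mg/h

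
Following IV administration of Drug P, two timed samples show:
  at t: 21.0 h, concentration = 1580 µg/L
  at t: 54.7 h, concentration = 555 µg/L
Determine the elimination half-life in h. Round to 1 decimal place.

k = ln(C₁/C₂) / (t₂ − t₁) = ln(1580/555) / (54.7 − 21.0)
  = 1.046 / 33.70 = 0.03104 h⁻¹
t½ = ln2 / k = 0.693147 / 0.03104 = 22.33 h

22.3 h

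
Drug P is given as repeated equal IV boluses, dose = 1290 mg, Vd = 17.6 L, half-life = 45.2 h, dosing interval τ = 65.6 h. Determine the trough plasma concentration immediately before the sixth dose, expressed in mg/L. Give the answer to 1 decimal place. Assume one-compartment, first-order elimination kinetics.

C₀ per dose = Dose / Vd = 1290 / 17.6 = 73.30 mg/L
k = ln2 / t½ = 0.693147 / 45.2 = 0.01534 h⁻¹
Fraction remaining after one interval: r = e^(−kτ) = e^(−0.01534 × 65.6) = 0.3656
Before dose 6, 5 doses have been given (aged 1τ, 2τ, 3τ, 4τ, 5τ).
C_trough = C₀ × (r + r² + … + r^5) = C₀ × r(1−r^5)/(1−r)
        = 73.30 × 0.3656 × (1 − 0.006532) / (1 − 0.3656) = 41.97 mg/L

42.0 mg/L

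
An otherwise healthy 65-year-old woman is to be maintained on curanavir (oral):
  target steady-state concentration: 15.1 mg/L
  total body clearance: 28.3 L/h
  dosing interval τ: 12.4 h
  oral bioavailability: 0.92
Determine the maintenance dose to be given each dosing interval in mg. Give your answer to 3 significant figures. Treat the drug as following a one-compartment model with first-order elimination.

At steady state, F × (Dose/τ) = Css × CL.
Dose = Css × CL × τ / F = 15.1 × 28.30 × 12.4 / 0.92 = 5760 mg

5760 mg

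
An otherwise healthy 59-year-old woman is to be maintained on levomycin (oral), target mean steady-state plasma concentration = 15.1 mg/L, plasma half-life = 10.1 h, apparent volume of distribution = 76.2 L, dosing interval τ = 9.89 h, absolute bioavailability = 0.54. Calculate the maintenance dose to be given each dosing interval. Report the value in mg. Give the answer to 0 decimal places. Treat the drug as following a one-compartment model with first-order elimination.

k = ln2 / t½ = 0.693147 / 10.1 = 0.06863 h⁻¹
CL = k × Vd = 0.06863 × 76.2 = 5.230 L/h
At steady state, F × (Dose/τ) = Css × CL.
Dose = Css × CL × τ / F = 15.1 × 5.230 × 9.89 / 0.54 = 1446 mg

1446 mg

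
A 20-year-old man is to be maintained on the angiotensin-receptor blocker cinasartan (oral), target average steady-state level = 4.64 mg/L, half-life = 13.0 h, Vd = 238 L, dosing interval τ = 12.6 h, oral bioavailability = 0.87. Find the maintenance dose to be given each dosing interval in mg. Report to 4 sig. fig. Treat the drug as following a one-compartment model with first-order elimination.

k = ln2 / t½ = 0.693147 / 13.0 = 0.05332 h⁻¹
CL = k × Vd = 0.05332 × 238 = 12.69 L/h
At steady state, F × (Dose/τ) = Css × CL.
Dose = Css × CL × τ / F = 4.64 × 12.69 × 12.6 / 0.87 = 852.8 mg

852.8 mg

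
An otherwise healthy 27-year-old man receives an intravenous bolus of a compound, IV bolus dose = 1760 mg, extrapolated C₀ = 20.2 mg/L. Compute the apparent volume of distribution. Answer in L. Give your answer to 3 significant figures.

87.1 L

Vd = Dose / C₀ = 1760 / 20.2 = 87.13 L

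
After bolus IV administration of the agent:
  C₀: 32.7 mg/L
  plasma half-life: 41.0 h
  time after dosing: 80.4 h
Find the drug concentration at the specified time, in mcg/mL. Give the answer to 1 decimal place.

k = ln2 / t½ = 0.693147 / 41.0 = 0.01691 h⁻¹
C = C₀ · e^(−k·t) = 32.70 × e^(−0.01691 × 80.4)
  = 32.70 × 0.2568 = 8.397 mg/L
(8.397 mg/L = 8.397 mcg/mL)

8.4 mcg/mL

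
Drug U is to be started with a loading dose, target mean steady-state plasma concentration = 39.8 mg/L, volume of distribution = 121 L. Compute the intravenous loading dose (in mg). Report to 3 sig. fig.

4820 mg

LD = Css × Vd = 39.8 × 121 = 4816 mg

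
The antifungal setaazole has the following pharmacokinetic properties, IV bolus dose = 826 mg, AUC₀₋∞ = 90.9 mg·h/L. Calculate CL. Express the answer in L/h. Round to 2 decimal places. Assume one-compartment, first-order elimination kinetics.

CL = Dose / AUC = 826 / 90.9 = 9.087 L/h

9.09 L/h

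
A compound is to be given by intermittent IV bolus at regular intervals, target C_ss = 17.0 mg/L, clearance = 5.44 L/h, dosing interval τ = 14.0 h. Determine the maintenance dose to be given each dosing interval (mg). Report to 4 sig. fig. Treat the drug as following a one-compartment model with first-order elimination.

1295 mg

At steady state, Dose/τ = Css × CL.
Dose = Css × CL × τ = 17.0 × 5.440 × 14.0 = 1295 mg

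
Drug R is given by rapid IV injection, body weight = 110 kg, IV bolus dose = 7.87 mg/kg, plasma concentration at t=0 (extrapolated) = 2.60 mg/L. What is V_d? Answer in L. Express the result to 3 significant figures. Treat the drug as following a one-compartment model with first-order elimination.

Dose = 7.87 × 110 = 865.7 mg
Vd = Dose / C₀ = 865.7 / 2.60 = 333.0 L

333 L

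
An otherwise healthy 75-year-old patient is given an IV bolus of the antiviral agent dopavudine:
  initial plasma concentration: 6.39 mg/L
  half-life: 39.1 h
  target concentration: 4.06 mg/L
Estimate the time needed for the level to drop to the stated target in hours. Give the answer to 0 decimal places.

26 h

k = ln2 / t½ = 0.693147 / 39.1 = 0.01773 h⁻¹
t = ln(C₀ / C) / k = ln(6.390 / 4.06) / 0.01773
  = ln(1.574) / 0.01773 = 0.4536 / 0.01773 = 25.58 h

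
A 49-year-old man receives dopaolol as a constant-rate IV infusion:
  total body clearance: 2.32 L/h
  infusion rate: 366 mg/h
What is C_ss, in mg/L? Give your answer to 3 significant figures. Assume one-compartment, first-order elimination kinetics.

158 mg/L

At steady state Css = R₀ / CL = 366 / 2.320 = 157.8 mg/L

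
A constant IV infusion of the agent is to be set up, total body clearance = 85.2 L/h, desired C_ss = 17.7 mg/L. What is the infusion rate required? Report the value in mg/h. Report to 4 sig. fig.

At steady state, infusion rate R₀ = Css × CL = 17.7 × 85.20 = 1508 mg/h

1508 mg/h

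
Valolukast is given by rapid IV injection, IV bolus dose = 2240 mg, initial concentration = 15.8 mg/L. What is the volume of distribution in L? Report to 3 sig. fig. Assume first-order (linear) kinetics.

142 L

Vd = Dose / C₀ = 2240 / 15.8 = 141.8 L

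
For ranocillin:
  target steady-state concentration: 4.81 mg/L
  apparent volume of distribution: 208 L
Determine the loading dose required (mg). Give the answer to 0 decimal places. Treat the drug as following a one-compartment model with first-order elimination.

LD = Css × Vd = 4.81 × 208 = 1000 mg

1000 mg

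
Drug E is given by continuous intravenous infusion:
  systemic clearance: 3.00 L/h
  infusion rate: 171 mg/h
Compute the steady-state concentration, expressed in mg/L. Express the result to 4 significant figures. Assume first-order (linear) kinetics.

At steady state Css = R₀ / CL = 171 / 3.000 = 57.00 mg/L

57.00 mg/L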